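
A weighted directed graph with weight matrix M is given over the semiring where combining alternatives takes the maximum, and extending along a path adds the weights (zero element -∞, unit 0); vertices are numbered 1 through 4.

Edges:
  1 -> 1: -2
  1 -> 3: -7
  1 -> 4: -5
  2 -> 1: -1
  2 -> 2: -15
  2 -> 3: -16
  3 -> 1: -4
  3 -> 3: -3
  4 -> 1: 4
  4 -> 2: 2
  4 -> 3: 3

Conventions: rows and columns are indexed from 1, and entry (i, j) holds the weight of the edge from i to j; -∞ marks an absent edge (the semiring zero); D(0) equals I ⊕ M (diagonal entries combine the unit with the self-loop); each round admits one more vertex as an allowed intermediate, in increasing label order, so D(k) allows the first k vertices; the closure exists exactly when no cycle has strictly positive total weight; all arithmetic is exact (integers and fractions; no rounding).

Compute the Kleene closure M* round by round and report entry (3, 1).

D(0):
  [0, -∞, -7, -5]
  [-1, 0, -16, -∞]
  [-4, -∞, 0, -∞]
  [4, 2, 3, 0]
D(1):
  [0, -∞, -7, -5]
  [-1, 0, -8, -6]
  [-4, -∞, 0, -9]
  [4, 2, 3, 0]
D(2):
  [0, -∞, -7, -5]
  [-1, 0, -8, -6]
  [-4, -∞, 0, -9]
  [4, 2, 3, 0]
D(3):
  [0, -∞, -7, -5]
  [-1, 0, -8, -6]
  [-4, -∞, 0, -9]
  [4, 2, 3, 0]
D(4):
  [0, -3, -2, -5]
  [-1, 0, -3, -6]
  [-4, -7, 0, -9]
  [4, 2, 3, 0]
Answer: M*[3][1] = -4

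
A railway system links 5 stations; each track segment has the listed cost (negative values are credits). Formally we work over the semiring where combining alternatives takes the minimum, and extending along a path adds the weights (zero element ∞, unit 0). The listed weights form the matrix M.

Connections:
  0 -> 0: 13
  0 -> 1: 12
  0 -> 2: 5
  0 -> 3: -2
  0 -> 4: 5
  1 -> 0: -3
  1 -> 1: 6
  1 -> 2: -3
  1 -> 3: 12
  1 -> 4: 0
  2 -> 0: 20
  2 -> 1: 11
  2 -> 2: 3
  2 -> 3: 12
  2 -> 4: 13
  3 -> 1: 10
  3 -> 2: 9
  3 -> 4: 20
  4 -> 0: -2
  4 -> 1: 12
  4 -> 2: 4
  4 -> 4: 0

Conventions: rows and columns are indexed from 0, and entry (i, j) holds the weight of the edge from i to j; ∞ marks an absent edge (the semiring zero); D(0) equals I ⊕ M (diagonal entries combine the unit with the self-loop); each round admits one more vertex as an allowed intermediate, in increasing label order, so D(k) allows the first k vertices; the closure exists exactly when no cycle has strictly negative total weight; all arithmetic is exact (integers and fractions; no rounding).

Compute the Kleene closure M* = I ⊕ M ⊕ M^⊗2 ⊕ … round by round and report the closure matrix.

D(0):
  [0, 12, 5, -2, 5]
  [-3, 0, -3, 12, 0]
  [20, 11, 0, 12, 13]
  [∞, 10, 9, 0, 20]
  [-2, 12, 4, ∞, 0]
D(1):
  [0, 12, 5, -2, 5]
  [-3, 0, -3, -5, 0]
  [20, 11, 0, 12, 13]
  [∞, 10, 9, 0, 20]
  [-2, 10, 3, -4, 0]
D(2):
  [0, 12, 5, -2, 5]
  [-3, 0, -3, -5, 0]
  [8, 11, 0, 6, 11]
  [7, 10, 7, 0, 10]
  [-2, 10, 3, -4, 0]
D(3):
  [0, 12, 5, -2, 5]
  [-3, 0, -3, -5, 0]
  [8, 11, 0, 6, 11]
  [7, 10, 7, 0, 10]
  [-2, 10, 3, -4, 0]
D(4):
  [0, 8, 5, -2, 5]
  [-3, 0, -3, -5, 0]
  [8, 11, 0, 6, 11]
  [7, 10, 7, 0, 10]
  [-2, 6, 3, -4, 0]
D(5):
  [0, 8, 5, -2, 5]
  [-3, 0, -3, -5, 0]
  [8, 11, 0, 6, 11]
  [7, 10, 7, 0, 10]
  [-2, 6, 3, -4, 0]
Answer: M* = [[0, 8, 5, -2, 5], [-3, 0, -3, -5, 0], [8, 11, 0, 6, 11], [7, 10, 7, 0, 10], [-2, 6, 3, -4, 0]]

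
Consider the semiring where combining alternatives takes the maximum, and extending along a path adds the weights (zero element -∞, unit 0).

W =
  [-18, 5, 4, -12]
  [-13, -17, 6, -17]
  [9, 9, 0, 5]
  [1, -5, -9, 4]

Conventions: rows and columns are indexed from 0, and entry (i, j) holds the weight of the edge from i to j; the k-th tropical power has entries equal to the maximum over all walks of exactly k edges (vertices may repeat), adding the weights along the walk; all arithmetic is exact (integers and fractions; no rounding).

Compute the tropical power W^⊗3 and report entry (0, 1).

W^⊗2:
  [13, 13, 11, 9]
  [15, 15, 6, 11]
  [9, 14, 15, 9]
  [5, 6, 5, 8]
W^⊗3:
  [20, 20, 19, 16]
  [15, 20, 21, 15]
  [24, 24, 20, 20]
  [14, 14, 12, 12]
Key observation: the optimum is the walk 0->1->2->1, with weight 5 + 6 + 9 = 20.
Optimal value attained by: walk 0->1->2->1.
Answer: (W^⊗3)[0][1] = 20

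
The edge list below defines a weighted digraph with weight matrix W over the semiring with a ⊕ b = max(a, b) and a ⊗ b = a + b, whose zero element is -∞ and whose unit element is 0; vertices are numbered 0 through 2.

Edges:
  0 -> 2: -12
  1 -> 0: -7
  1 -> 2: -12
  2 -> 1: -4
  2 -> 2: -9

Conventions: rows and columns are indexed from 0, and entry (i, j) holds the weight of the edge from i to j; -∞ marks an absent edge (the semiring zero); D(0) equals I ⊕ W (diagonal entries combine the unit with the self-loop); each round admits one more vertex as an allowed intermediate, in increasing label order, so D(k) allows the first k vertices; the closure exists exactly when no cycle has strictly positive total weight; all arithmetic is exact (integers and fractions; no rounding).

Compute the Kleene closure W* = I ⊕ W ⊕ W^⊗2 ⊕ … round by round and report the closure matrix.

D(0):
  [0, -∞, -12]
  [-7, 0, -12]
  [-∞, -4, 0]
D(1):
  [0, -∞, -12]
  [-7, 0, -12]
  [-∞, -4, 0]
D(2):
  [0, -∞, -12]
  [-7, 0, -12]
  [-11, -4, 0]
D(3):
  [0, -16, -12]
  [-7, 0, -12]
  [-11, -4, 0]
Answer: W* = [[0, -16, -12], [-7, 0, -12], [-11, -4, 0]]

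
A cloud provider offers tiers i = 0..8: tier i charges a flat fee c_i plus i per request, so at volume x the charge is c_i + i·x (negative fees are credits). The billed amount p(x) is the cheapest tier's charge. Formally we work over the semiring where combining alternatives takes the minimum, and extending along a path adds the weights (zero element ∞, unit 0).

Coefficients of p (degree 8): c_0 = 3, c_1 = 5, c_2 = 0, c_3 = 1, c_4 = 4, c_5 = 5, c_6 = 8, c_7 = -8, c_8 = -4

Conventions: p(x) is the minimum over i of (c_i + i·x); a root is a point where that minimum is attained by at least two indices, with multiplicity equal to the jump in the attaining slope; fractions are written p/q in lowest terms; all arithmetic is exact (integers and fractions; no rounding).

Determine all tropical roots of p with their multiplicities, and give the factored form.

hull edge (i=0, c=3) to (i=7, c=-8): slope -11/7, span 7
hull edge (i=7, c=-8) to (i=8, c=-4): slope 4, span 1
Factored form: p(x) = -4 ⊗ (x ⊕ (-4)) ⊗ (x ⊕ 11/7) ⊗ (x ⊕ 11/7) ⊗ (x ⊕ 11/7) ⊗ (x ⊕ 11/7) ⊗ (x ⊕ 11/7) ⊗ (x ⊕ 11/7) ⊗ (x ⊕ 11/7)
Answer: roots = -4 (mult 1), 11/7 (mult 7)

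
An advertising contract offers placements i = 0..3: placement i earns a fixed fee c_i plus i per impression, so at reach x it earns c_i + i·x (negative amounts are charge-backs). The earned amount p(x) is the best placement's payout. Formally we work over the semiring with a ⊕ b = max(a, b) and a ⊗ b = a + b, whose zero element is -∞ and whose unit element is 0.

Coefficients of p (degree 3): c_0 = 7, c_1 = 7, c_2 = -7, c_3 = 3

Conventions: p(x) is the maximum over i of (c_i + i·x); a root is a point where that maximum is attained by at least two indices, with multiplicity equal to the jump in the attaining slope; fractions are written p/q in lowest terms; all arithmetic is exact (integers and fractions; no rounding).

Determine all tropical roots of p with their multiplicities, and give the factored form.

hull edge (i=0, c=7) to (i=1, c=7): slope 0, span 1
hull edge (i=1, c=7) to (i=3, c=3): slope -2, span 2
Factored form: p(x) = 3 ⊗ (x ⊕ 0) ⊗ (x ⊕ 2) ⊗ (x ⊕ 2)
Answer: roots = 0 (mult 1), 2 (mult 2)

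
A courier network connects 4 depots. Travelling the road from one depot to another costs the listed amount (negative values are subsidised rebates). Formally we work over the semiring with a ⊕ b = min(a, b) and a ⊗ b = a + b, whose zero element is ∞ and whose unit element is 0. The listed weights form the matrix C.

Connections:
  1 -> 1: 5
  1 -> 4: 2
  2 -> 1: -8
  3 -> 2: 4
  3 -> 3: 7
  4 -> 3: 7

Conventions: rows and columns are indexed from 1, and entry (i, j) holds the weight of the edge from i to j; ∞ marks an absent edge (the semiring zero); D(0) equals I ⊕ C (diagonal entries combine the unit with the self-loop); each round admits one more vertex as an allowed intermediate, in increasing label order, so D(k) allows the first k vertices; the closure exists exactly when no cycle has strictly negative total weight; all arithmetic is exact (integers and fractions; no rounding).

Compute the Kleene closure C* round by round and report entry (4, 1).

D(0):
  [0, ∞, ∞, 2]
  [-8, 0, ∞, ∞]
  [∞, 4, 0, ∞]
  [∞, ∞, 7, 0]
D(1):
  [0, ∞, ∞, 2]
  [-8, 0, ∞, -6]
  [∞, 4, 0, ∞]
  [∞, ∞, 7, 0]
D(2):
  [0, ∞, ∞, 2]
  [-8, 0, ∞, -6]
  [-4, 4, 0, -2]
  [∞, ∞, 7, 0]
D(3):
  [0, ∞, ∞, 2]
  [-8, 0, ∞, -6]
  [-4, 4, 0, -2]
  [3, 11, 7, 0]
D(4):
  [0, 13, 9, 2]
  [-8, 0, 1, -6]
  [-4, 4, 0, -2]
  [3, 11, 7, 0]
Answer: C*[4][1] = 3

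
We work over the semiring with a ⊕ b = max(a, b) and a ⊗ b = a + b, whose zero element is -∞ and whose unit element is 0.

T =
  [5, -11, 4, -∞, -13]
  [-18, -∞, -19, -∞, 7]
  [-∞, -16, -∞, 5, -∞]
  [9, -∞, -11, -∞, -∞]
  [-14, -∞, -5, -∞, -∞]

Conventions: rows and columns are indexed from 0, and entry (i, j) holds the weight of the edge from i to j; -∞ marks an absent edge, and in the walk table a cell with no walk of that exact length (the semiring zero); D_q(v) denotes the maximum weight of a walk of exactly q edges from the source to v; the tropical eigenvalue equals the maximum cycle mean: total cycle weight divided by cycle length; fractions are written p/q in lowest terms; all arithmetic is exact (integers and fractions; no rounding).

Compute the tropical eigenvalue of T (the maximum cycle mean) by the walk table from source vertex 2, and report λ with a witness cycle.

q=0: [-∞, -∞, 0, -∞, -∞]
q=1: [-∞, -16, -∞, 5, -∞]
q=2: [14, -∞, -6, -∞, -9]
q=3: [19, 3, 18, -1, 1]
q=4: [24, 8, 23, 23, 10]
q=5: [32, 13, 28, 28, 15]
Optimal cycle mean attained by: cycle 0->2->3->0, total 4 + 5 + 9, length 3.
Answer: λ = 6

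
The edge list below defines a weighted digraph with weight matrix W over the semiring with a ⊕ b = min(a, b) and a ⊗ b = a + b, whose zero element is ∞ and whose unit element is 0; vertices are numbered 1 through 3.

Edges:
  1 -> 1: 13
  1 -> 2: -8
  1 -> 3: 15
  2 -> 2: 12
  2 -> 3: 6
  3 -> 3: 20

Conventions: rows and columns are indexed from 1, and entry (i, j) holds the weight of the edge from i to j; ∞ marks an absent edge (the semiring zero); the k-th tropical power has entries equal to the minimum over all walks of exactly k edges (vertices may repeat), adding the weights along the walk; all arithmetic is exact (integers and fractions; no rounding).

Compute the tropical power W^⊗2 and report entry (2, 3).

W^⊗2:
  [26, 4, -2]
  [∞, 24, 18]
  [∞, ∞, 40]
Key observation: the optimum is the walk 2->2->3, with weight 12 + 6 = 18.
Optimal value attained by: walk 2->2->3.
Answer: (W^⊗2)[2][3] = 18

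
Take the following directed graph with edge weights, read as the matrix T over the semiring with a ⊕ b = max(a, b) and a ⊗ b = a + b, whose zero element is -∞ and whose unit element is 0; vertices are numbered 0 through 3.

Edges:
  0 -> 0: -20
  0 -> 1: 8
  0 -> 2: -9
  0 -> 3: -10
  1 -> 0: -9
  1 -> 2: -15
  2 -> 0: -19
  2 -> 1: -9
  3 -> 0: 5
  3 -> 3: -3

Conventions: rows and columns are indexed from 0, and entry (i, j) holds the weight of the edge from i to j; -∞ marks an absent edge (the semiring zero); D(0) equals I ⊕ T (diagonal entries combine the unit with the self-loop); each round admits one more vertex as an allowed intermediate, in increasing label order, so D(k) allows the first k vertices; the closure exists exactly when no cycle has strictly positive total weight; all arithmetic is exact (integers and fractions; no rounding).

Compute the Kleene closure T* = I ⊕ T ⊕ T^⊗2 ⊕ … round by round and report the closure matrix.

D(0):
  [0, 8, -9, -10]
  [-9, 0, -15, -∞]
  [-19, -9, 0, -∞]
  [5, -∞, -∞, 0]
D(1):
  [0, 8, -9, -10]
  [-9, 0, -15, -19]
  [-19, -9, 0, -29]
  [5, 13, -4, 0]
D(2):
  [0, 8, -7, -10]
  [-9, 0, -15, -19]
  [-18, -9, 0, -28]
  [5, 13, -2, 0]
D(3):
  [0, 8, -7, -10]
  [-9, 0, -15, -19]
  [-18, -9, 0, -28]
  [5, 13, -2, 0]
D(4):
  [0, 8, -7, -10]
  [-9, 0, -15, -19]
  [-18, -9, 0, -28]
  [5, 13, -2, 0]
Answer: T* = [[0, 8, -7, -10], [-9, 0, -15, -19], [-18, -9, 0, -28], [5, 13, -2, 0]]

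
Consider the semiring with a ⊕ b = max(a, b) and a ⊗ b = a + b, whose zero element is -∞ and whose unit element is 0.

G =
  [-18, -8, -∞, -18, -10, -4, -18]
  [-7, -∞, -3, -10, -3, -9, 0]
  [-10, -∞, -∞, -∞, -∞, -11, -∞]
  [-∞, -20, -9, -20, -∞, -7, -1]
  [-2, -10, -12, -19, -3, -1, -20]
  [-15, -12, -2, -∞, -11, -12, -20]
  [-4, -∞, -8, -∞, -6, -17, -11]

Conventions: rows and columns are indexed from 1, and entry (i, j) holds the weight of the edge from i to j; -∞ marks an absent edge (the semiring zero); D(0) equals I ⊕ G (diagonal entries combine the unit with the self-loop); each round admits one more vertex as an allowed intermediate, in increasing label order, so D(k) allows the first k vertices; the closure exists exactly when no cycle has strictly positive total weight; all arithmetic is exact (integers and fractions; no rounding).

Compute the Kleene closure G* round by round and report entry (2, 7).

D(0):
  [0, -8, -∞, -18, -10, -4, -18]
  [-7, 0, -3, -10, -3, -9, 0]
  [-10, -∞, 0, -∞, -∞, -11, -∞]
  [-∞, -20, -9, 0, -∞, -7, -1]
  [-2, -10, -12, -19, 0, -1, -20]
  [-15, -12, -2, -∞, -11, 0, -20]
  [-4, -∞, -8, -∞, -6, -17, 0]
D(1):
  [0, -8, -∞, -18, -10, -4, -18]
  [-7, 0, -3, -10, -3, -9, 0]
  [-10, -18, 0, -28, -20, -11, -28]
  [-∞, -20, -9, 0, -∞, -7, -1]
  [-2, -10, -12, -19, 0, -1, -20]
  [-15, -12, -2, -33, -11, 0, -20]
  [-4, -12, -8, -22, -6, -8, 0]
D(2):
  [0, -8, -11, -18, -10, -4, -8]
  [-7, 0, -3, -10, -3, -9, 0]
  [-10, -18, 0, -28, -20, -11, -18]
  [-27, -20, -9, 0, -23, -7, -1]
  [-2, -10, -12, -19, 0, -1, -10]
  [-15, -12, -2, -22, -11, 0, -12]
  [-4, -12, -8, -22, -6, -8, 0]
D(3):
  [0, -8, -11, -18, -10, -4, -8]
  [-7, 0, -3, -10, -3, -9, 0]
  [-10, -18, 0, -28, -20, -11, -18]
  [-19, -20, -9, 0, -23, -7, -1]
  [-2, -10, -12, -19, 0, -1, -10]
  [-12, -12, -2, -22, -11, 0, -12]
  [-4, -12, -8, -22, -6, -8, 0]
D(4):
  [0, -8, -11, -18, -10, -4, -8]
  [-7, 0, -3, -10, -3, -9, 0]
  [-10, -18, 0, -28, -20, -11, -18]
  [-19, -20, -9, 0, -23, -7, -1]
  [-2, -10, -12, -19, 0, -1, -10]
  [-12, -12, -2, -22, -11, 0, -12]
  [-4, -12, -8, -22, -6, -8, 0]
D(5):
  [0, -8, -11, -18, -10, -4, -8]
  [-5, 0, -3, -10, -3, -4, 0]
  [-10, -18, 0, -28, -20, -11, -18]
  [-19, -20, -9, 0, -23, -7, -1]
  [-2, -10, -12, -19, 0, -1, -10]
  [-12, -12, -2, -22, -11, 0, -12]
  [-4, -12, -8, -22, -6, -7, 0]
D(6):
  [0, -8, -6, -18, -10, -4, -8]
  [-5, 0, -3, -10, -3, -4, 0]
  [-10, -18, 0, -28, -20, -11, -18]
  [-19, -19, -9, 0, -18, -7, -1]
  [-2, -10, -3, -19, 0, -1, -10]
  [-12, -12, -2, -22, -11, 0, -12]
  [-4, -12, -8, -22, -6, -7, 0]
D(7):
  [0, -8, -6, -18, -10, -4, -8]
  [-4, 0, -3, -10, -3, -4, 0]
  [-10, -18, 0, -28, -20, -11, -18]
  [-5, -13, -9, 0, -7, -7, -1]
  [-2, -10, -3, -19, 0, -1, -10]
  [-12, -12, -2, -22, -11, 0, -12]
  [-4, -12, -8, -22, -6, -7, 0]
Answer: G*[2][7] = 0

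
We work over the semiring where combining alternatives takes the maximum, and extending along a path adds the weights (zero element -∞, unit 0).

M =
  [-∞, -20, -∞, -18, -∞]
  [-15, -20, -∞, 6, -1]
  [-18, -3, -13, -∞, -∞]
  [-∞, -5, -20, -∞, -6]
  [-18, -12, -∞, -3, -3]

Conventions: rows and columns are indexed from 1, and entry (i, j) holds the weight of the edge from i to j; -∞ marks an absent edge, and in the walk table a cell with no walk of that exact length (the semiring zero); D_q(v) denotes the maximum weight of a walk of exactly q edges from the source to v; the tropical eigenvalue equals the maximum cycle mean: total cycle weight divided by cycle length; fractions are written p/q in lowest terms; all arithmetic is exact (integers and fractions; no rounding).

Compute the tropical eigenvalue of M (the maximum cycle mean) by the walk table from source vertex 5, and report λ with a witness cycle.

q=0: [-∞, -∞, -∞, -∞, 0]
q=1: [-18, -12, -∞, -3, -3]
q=2: [-21, -8, -23, -6, -6]
q=3: [-23, -11, -26, -2, -9]
q=4: [-26, -7, -22, -5, -8]
q=5: [-22, -10, -25, -1, -8]
Optimal cycle mean attained by: cycle 2->4->2, total 6 + (-5), length 2.
Answer: λ = 1/2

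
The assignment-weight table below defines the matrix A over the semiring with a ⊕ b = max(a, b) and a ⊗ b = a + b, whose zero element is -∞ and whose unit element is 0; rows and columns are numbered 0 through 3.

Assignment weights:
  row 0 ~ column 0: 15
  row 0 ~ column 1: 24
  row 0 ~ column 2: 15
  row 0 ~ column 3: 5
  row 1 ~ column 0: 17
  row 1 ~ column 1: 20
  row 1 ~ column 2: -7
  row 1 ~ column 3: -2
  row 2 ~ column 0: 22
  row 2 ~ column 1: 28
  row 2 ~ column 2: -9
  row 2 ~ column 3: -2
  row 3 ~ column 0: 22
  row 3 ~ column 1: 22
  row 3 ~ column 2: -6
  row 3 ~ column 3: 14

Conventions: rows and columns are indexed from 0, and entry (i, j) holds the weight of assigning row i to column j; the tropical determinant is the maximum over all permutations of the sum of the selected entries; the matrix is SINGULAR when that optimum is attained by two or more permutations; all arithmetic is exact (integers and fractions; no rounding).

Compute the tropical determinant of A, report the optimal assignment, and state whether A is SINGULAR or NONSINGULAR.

σ = (0, 1, 2, 3): 15 + 20 + (-9) + 14 = 40
σ = (0, 1, 3, 2): 15 + 20 + (-2) + (-6) = 27
σ = (0, 2, 1, 3): 15 + (-7) + 28 + 14 = 50
σ = (0, 2, 3, 1): 15 + (-7) + (-2) + 22 = 28
σ = (0, 3, 1, 2): 15 + (-2) + 28 + (-6) = 35
σ = (0, 3, 2, 1): 15 + (-2) + (-9) + 22 = 26
σ = (1, 0, 2, 3): 24 + 17 + (-9) + 14 = 46
σ = (1, 0, 3, 2): 24 + 17 + (-2) + (-6) = 33
σ = (1, 2, 0, 3): 24 + (-7) + 22 + 14 = 53
σ = (1, 2, 3, 0): 24 + (-7) + (-2) + 22 = 37
σ = (1, 3, 0, 2): 24 + (-2) + 22 + (-6) = 38
σ = (1, 3, 2, 0): 24 + (-2) + (-9) + 22 = 35
σ = (2, 0, 1, 3): 15 + 17 + 28 + 14 = 74
σ = (2, 0, 3, 1): 15 + 17 + (-2) + 22 = 52
σ = (2, 1, 0, 3): 15 + 20 + 22 + 14 = 71
σ = (2, 1, 3, 0): 15 + 20 + (-2) + 22 = 55
σ = (2, 3, 0, 1): 15 + (-2) + 22 + 22 = 57
σ = (2, 3, 1, 0): 15 + (-2) + 28 + 22 = 63
σ = (3, 0, 1, 2): 5 + 17 + 28 + (-6) = 44
σ = (3, 0, 2, 1): 5 + 17 + (-9) + 22 = 35
σ = (3, 1, 0, 2): 5 + 20 + 22 + (-6) = 41
σ = (3, 1, 2, 0): 5 + 20 + (-9) + 22 = 38
σ = (3, 2, 0, 1): 5 + (-7) + 22 + 22 = 42
σ = (3, 2, 1, 0): 5 + (-7) + 28 + 22 = 48
Optimal value attained by: σ = (2, 0, 1, 3).
Answer: det⊕(A) = 74; verdict: NONSINGULAR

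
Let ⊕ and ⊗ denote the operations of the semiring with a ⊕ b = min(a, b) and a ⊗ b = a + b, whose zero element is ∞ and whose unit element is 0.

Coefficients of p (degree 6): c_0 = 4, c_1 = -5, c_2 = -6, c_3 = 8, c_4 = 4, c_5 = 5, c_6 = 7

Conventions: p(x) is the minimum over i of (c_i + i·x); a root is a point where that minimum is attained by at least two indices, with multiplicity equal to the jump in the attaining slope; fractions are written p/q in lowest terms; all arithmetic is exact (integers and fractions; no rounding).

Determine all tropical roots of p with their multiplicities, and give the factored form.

hull edge (i=0, c=4) to (i=1, c=-5): slope -9, span 1
hull edge (i=1, c=-5) to (i=2, c=-6): slope -1, span 1
hull edge (i=2, c=-6) to (i=6, c=7): slope 13/4, span 4
Factored form: p(x) = 7 ⊗ (x ⊕ (-13/4)) ⊗ (x ⊕ (-13/4)) ⊗ (x ⊕ (-13/4)) ⊗ (x ⊕ (-13/4)) ⊗ (x ⊕ 1) ⊗ (x ⊕ 9)
Answer: roots = -13/4 (mult 4), 1 (mult 1), 9 (mult 1)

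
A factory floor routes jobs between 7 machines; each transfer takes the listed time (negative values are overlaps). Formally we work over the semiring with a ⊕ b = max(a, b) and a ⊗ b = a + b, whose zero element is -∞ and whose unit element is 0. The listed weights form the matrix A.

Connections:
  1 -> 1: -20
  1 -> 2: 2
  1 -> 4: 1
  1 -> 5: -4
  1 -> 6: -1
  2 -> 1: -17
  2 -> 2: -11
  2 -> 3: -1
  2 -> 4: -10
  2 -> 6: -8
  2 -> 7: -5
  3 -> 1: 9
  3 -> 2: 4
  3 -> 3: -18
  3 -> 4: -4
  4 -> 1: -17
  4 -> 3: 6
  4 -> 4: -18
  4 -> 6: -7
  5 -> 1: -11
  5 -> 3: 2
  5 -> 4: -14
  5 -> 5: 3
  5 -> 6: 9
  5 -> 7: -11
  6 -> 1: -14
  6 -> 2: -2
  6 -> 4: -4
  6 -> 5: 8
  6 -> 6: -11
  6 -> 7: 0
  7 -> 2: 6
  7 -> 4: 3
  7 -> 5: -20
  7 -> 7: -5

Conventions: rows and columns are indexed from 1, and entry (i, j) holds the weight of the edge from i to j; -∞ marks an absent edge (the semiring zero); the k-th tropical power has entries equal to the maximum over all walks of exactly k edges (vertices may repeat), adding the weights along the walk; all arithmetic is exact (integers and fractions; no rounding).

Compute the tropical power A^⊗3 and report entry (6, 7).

A^⊗2:
  [-15, -3, 7, -5, 7, 5, -1]
  [8, 3, -4, -2, 0, -17, -8]
  [-9, 11, 3, 10, 5, 8, -1]
  [15, 10, -12, 2, 1, -18, -7]
  [11, 7, 5, 5, 17, 12, 9]
  [-3, 6, 10, 3, 11, 17, -3]
  [-11, 1, 9, -2, -17, -2, 1]
A^⊗3:
  [16, 11, 9, 3, 13, 16, 5]
  [5, 10, 4, 9, 4, 9, -2]
  [12, 7, 16, 4, 16, 14, 8]
  [-3, 17, 9, 16, 11, 14, 5]
  [14, 15, 19, 12, 20, 26, 12]
  [19, 15, 13, 13, 25, 20, 17]
  [18, 13, 4, 5, 6, -7, -2]
Key observation: the optimum is the walk 6->5->6->7, with weight 8 + 9 + 0 = 17.
Optimal value attained by: walk 6->5->6->7.
Answer: (A^⊗3)[6][7] = 17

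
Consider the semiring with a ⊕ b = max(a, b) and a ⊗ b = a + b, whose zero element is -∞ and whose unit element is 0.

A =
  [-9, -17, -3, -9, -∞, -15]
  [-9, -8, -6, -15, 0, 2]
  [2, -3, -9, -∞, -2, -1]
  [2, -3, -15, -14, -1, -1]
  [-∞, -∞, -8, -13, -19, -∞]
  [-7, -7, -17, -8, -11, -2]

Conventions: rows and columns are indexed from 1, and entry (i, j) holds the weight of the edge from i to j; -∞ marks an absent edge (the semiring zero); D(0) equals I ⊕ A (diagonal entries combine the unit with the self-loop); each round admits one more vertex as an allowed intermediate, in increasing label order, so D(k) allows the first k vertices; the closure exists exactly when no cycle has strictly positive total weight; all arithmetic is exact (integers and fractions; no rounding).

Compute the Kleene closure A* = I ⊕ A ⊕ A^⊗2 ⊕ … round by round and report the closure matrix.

D(0):
  [0, -17, -3, -9, -∞, -15]
  [-9, 0, -6, -15, 0, 2]
  [2, -3, 0, -∞, -2, -1]
  [2, -3, -15, 0, -1, -1]
  [-∞, -∞, -8, -13, 0, -∞]
  [-7, -7, -17, -8, -11, 0]
D(1):
  [0, -17, -3, -9, -∞, -15]
  [-9, 0, -6, -15, 0, 2]
  [2, -3, 0, -7, -2, -1]
  [2, -3, -1, 0, -1, -1]
  [-∞, -∞, -8, -13, 0, -∞]
  [-7, -7, -10, -8, -11, 0]
D(2):
  [0, -17, -3, -9, -17, -15]
  [-9, 0, -6, -15, 0, 2]
  [2, -3, 0, -7, -2, -1]
  [2, -3, -1, 0, -1, -1]
  [-∞, -∞, -8, -13, 0, -∞]
  [-7, -7, -10, -8, -7, 0]
D(3):
  [0, -6, -3, -9, -5, -4]
  [-4, 0, -6, -13, 0, 2]
  [2, -3, 0, -7, -2, -1]
  [2, -3, -1, 0, -1, -1]
  [-6, -11, -8, -13, 0, -9]
  [-7, -7, -10, -8, -7, 0]
D(4):
  [0, -6, -3, -9, -5, -4]
  [-4, 0, -6, -13, 0, 2]
  [2, -3, 0, -7, -2, -1]
  [2, -3, -1, 0, -1, -1]
  [-6, -11, -8, -13, 0, -9]
  [-6, -7, -9, -8, -7, 0]
D(5):
  [0, -6, -3, -9, -5, -4]
  [-4, 0, -6, -13, 0, 2]
  [2, -3, 0, -7, -2, -1]
  [2, -3, -1, 0, -1, -1]
  [-6, -11, -8, -13, 0, -9]
  [-6, -7, -9, -8, -7, 0]
D(6):
  [0, -6, -3, -9, -5, -4]
  [-4, 0, -6, -6, 0, 2]
  [2, -3, 0, -7, -2, -1]
  [2, -3, -1, 0, -1, -1]
  [-6, -11, -8, -13, 0, -9]
  [-6, -7, -9, -8, -7, 0]
Answer: A* = [[0, -6, -3, -9, -5, -4], [-4, 0, -6, -6, 0, 2], [2, -3, 0, -7, -2, -1], [2, -3, -1, 0, -1, -1], [-6, -11, -8, -13, 0, -9], [-6, -7, -9, -8, -7, 0]]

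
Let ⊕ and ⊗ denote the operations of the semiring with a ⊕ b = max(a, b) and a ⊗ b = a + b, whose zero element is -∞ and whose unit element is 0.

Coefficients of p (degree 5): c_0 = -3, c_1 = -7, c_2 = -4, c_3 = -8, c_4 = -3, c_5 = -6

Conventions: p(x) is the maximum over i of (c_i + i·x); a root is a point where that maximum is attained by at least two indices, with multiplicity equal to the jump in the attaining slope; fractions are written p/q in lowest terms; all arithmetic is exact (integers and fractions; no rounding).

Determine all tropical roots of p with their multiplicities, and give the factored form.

hull edge (i=0, c=-3) to (i=4, c=-3): slope 0, span 4
hull edge (i=4, c=-3) to (i=5, c=-6): slope -3, span 1
Factored form: p(x) = -6 ⊗ (x ⊕ 0) ⊗ (x ⊕ 0) ⊗ (x ⊕ 0) ⊗ (x ⊕ 0) ⊗ (x ⊕ 3)
Answer: roots = 0 (mult 4), 3 (mult 1)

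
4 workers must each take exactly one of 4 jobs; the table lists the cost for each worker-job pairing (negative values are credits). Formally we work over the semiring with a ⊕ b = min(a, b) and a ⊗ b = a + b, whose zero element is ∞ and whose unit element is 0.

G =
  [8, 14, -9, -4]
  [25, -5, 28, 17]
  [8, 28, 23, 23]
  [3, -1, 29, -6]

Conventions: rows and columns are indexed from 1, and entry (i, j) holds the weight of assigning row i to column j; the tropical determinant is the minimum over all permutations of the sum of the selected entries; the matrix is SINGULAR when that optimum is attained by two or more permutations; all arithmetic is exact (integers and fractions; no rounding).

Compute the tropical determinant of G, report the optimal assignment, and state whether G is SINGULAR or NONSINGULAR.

σ = (1, 2, 3, 4): 8 + (-5) + 23 + (-6) = 20
σ = (1, 2, 4, 3): 8 + (-5) + 23 + 29 = 55
σ = (1, 3, 2, 4): 8 + 28 + 28 + (-6) = 58
σ = (1, 3, 4, 2): 8 + 28 + 23 + (-1) = 58
σ = (1, 4, 2, 3): 8 + 17 + 28 + 29 = 82
σ = (1, 4, 3, 2): 8 + 17 + 23 + (-1) = 47
σ = (2, 1, 3, 4): 14 + 25 + 23 + (-6) = 56
σ = (2, 1, 4, 3): 14 + 25 + 23 + 29 = 91
σ = (2, 3, 1, 4): 14 + 28 + 8 + (-6) = 44
σ = (2, 3, 4, 1): 14 + 28 + 23 + 3 = 68
σ = (2, 4, 1, 3): 14 + 17 + 8 + 29 = 68
σ = (2, 4, 3, 1): 14 + 17 + 23 + 3 = 57
σ = (3, 1, 2, 4): (-9) + 25 + 28 + (-6) = 38
σ = (3, 1, 4, 2): (-9) + 25 + 23 + (-1) = 38
σ = (3, 2, 1, 4): (-9) + (-5) + 8 + (-6) = -12
σ = (3, 2, 4, 1): (-9) + (-5) + 23 + 3 = 12
σ = (3, 4, 1, 2): (-9) + 17 + 8 + (-1) = 15
σ = (3, 4, 2, 1): (-9) + 17 + 28 + 3 = 39
σ = (4, 1, 2, 3): (-4) + 25 + 28 + 29 = 78
σ = (4, 1, 3, 2): (-4) + 25 + 23 + (-1) = 43
σ = (4, 2, 1, 3): (-4) + (-5) + 8 + 29 = 28
σ = (4, 2, 3, 1): (-4) + (-5) + 23 + 3 = 17
σ = (4, 3, 1, 2): (-4) + 28 + 8 + (-1) = 31
σ = (4, 3, 2, 1): (-4) + 28 + 28 + 3 = 55
Optimal value attained by: σ = (3, 2, 1, 4).
Answer: det⊕(G) = -12; verdict: NONSINGULAR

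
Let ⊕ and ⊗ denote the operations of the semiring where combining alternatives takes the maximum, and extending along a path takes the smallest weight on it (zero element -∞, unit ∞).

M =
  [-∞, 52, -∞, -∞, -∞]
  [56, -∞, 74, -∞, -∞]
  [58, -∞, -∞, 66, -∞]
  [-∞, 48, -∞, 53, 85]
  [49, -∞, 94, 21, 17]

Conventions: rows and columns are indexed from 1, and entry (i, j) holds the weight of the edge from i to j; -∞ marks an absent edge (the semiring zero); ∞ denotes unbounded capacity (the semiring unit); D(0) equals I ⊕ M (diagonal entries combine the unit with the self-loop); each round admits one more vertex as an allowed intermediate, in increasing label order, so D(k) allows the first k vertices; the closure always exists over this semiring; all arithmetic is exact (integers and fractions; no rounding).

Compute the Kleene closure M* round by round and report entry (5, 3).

D(0):
  [∞, 52, -∞, -∞, -∞]
  [56, ∞, 74, -∞, -∞]
  [58, -∞, ∞, 66, -∞]
  [-∞, 48, -∞, ∞, 85]
  [49, -∞, 94, 21, ∞]
D(1):
  [∞, 52, -∞, -∞, -∞]
  [56, ∞, 74, -∞, -∞]
  [58, 52, ∞, 66, -∞]
  [-∞, 48, -∞, ∞, 85]
  [49, 49, 94, 21, ∞]
D(2):
  [∞, 52, 52, -∞, -∞]
  [56, ∞, 74, -∞, -∞]
  [58, 52, ∞, 66, -∞]
  [48, 48, 48, ∞, 85]
  [49, 49, 94, 21, ∞]
D(3):
  [∞, 52, 52, 52, -∞]
  [58, ∞, 74, 66, -∞]
  [58, 52, ∞, 66, -∞]
  [48, 48, 48, ∞, 85]
  [58, 52, 94, 66, ∞]
D(4):
  [∞, 52, 52, 52, 52]
  [58, ∞, 74, 66, 66]
  [58, 52, ∞, 66, 66]
  [48, 48, 48, ∞, 85]
  [58, 52, 94, 66, ∞]
D(5):
  [∞, 52, 52, 52, 52]
  [58, ∞, 74, 66, 66]
  [58, 52, ∞, 66, 66]
  [58, 52, 85, ∞, 85]
  [58, 52, 94, 66, ∞]
Answer: M*[5][3] = 94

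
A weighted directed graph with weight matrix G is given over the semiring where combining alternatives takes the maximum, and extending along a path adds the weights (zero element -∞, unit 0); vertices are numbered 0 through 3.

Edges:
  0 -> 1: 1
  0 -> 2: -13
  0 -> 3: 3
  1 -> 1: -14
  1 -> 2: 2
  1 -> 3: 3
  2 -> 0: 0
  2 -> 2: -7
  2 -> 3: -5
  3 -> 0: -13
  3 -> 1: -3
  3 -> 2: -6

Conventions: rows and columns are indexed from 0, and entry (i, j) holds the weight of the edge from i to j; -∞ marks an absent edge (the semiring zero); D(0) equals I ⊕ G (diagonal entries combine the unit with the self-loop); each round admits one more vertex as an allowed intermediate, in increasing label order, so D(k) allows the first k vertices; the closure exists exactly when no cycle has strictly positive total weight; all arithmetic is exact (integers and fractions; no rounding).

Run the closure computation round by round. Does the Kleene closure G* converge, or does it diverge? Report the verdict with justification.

D(0):
  [0, 1, -13, 3]
  [-∞, 0, 2, 3]
  [0, -∞, 0, -5]
  [-13, -3, -6, 0]
D(1):
  [0, 1, -13, 3]
  [-∞, 0, 2, 3]
  [0, 1, 0, 3]
  [-13, -3, -6, 0]
Detection: at round 2, diagonal entry (2, 2) turns strictly positive.
Key observation: the cycle 2->0->1->2 has total weight 0 + 1 + 2, which is strictly positive.
Answer: DIVERGES — positive cycle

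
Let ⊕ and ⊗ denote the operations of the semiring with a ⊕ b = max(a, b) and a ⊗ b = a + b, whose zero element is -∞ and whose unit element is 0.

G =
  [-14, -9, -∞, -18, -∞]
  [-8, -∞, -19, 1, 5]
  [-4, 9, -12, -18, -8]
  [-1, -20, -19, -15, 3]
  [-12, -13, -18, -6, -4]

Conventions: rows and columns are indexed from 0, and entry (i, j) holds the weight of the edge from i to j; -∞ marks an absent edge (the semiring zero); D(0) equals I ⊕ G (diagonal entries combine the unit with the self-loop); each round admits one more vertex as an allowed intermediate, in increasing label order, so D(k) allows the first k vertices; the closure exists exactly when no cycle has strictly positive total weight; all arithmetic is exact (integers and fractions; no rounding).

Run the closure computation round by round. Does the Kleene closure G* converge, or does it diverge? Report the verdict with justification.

D(0):
  [0, -9, -∞, -18, -∞]
  [-8, 0, -19, 1, 5]
  [-4, 9, 0, -18, -8]
  [-1, -20, -19, 0, 3]
  [-12, -13, -18, -6, 0]
D(1):
  [0, -9, -∞, -18, -∞]
  [-8, 0, -19, 1, 5]
  [-4, 9, 0, -18, -8]
  [-1, -10, -19, 0, 3]
  [-12, -13, -18, -6, 0]
D(2):
  [0, -9, -28, -8, -4]
  [-8, 0, -19, 1, 5]
  [1, 9, 0, 10, 14]
  [-1, -10, -19, 0, 3]
  [-12, -13, -18, -6, 0]
D(3):
  [0, -9, -28, -8, -4]
  [-8, 0, -19, 1, 5]
  [1, 9, 0, 10, 14]
  [-1, -10, -19, 0, 3]
  [-12, -9, -18, -6, 0]
D(4):
  [0, -9, -27, -8, -4]
  [0, 0, -18, 1, 5]
  [9, 9, 0, 10, 14]
  [-1, -10, -19, 0, 3]
  [-7, -9, -18, -6, 0]
D(5):
  [0, -9, -22, -8, -4]
  [0, 0, -13, 1, 5]
  [9, 9, 0, 10, 14]
  [-1, -6, -15, 0, 3]
  [-7, -9, -18, -6, 0]
Key observation: every diagonal entry stays at the unit through all rounds, so no improving cycle exists.
Answer: CONVERGES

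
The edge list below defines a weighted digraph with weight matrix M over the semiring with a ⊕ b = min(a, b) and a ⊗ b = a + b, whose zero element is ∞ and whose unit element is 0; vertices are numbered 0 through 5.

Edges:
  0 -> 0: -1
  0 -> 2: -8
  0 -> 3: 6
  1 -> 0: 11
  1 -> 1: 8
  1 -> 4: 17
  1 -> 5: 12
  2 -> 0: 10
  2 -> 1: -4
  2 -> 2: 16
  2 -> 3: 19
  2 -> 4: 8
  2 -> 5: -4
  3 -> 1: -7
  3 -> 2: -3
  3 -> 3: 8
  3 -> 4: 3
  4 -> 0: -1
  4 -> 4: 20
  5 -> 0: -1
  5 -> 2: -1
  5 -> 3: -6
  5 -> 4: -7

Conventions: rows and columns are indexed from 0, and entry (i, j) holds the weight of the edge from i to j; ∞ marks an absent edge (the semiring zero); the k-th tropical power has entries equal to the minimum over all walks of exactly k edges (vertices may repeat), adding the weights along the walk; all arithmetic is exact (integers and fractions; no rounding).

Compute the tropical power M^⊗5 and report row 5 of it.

M^⊗2:
  [-2, -12, -9, 5, 0, -12]
  [10, 16, 3, 6, 5, 20]
  [-5, 4, -5, -10, -11, 8]
  [2, -7, 5, 16, 5, -7]
  [-2, ∞, -9, 5, 40, ∞]
  [-8, -13, -9, 2, -3, -5]
M^⊗3:
  [-13, -13, -13, -18, -19, -13]
  [4, -1, 2, 14, 9, -1]
  [-12, -17, -13, -2, -7, -9]
  [-8, 1, -8, -13, -14, 1]
  [-3, -13, -10, 4, -1, -13]
  [-9, -13, -16, -11, -12, -13]
M^⊗4:
  [-20, -25, -21, -19, -20, -17]
  [-2, -2, -4, -7, -8, -2]
  [-13, -17, -20, -15, -16, -17]
  [-15, -20, -16, -5, -10, -12]
  [-14, -14, -14, -19, -20, -14]
  [-14, -20, -17, -19, -20, -20]
M^⊗5:
  [-21, -26, -28, -23, -24, -25]
  [-9, -14, -10, -8, -9, -8]
  [-18, -24, -21, -23, -24, -24]
  [-16, -20, -23, -18, -19, -20]
  [-21, -26, -22, -20, -21, -18]
  [-21, -26, -22, -26, -27, -21]
Answer: row 5 of M^⊗5 = [-21, -26, -22, -26, -27, -21]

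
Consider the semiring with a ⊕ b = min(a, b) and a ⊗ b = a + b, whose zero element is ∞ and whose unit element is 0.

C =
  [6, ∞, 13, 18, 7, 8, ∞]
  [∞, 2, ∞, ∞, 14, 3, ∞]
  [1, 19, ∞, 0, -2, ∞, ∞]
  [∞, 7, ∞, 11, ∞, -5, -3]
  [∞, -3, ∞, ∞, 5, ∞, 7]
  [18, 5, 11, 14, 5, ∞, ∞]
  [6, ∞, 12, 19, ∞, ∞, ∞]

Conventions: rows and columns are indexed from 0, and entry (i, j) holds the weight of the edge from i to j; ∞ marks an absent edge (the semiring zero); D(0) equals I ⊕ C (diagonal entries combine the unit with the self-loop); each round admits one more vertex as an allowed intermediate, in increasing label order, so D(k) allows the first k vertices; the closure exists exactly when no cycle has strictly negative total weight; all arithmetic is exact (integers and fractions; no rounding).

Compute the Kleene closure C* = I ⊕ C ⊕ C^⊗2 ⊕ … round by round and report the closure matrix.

D(0):
  [0, ∞, 13, 18, 7, 8, ∞]
  [∞, 0, ∞, ∞, 14, 3, ∞]
  [1, 19, 0, 0, -2, ∞, ∞]
  [∞, 7, ∞, 0, ∞, -5, -3]
  [∞, -3, ∞, ∞, 0, ∞, 7]
  [18, 5, 11, 14, 5, 0, ∞]
  [6, ∞, 12, 19, ∞, ∞, 0]
D(1):
  [0, ∞, 13, 18, 7, 8, ∞]
  [∞, 0, ∞, ∞, 14, 3, ∞]
  [1, 19, 0, 0, -2, 9, ∞]
  [∞, 7, ∞, 0, ∞, -5, -3]
  [∞, -3, ∞, ∞, 0, ∞, 7]
  [18, 5, 11, 14, 5, 0, ∞]
  [6, ∞, 12, 19, 13, 14, 0]
D(2):
  [0, ∞, 13, 18, 7, 8, ∞]
  [∞, 0, ∞, ∞, 14, 3, ∞]
  [1, 19, 0, 0, -2, 9, ∞]
  [∞, 7, ∞, 0, 21, -5, -3]
  [∞, -3, ∞, ∞, 0, 0, 7]
  [18, 5, 11, 14, 5, 0, ∞]
  [6, ∞, 12, 19, 13, 14, 0]
D(3):
  [0, 32, 13, 13, 7, 8, ∞]
  [∞, 0, ∞, ∞, 14, 3, ∞]
  [1, 19, 0, 0, -2, 9, ∞]
  [∞, 7, ∞, 0, 21, -5, -3]
  [∞, -3, ∞, ∞, 0, 0, 7]
  [12, 5, 11, 11, 5, 0, ∞]
  [6, 31, 12, 12, 10, 14, 0]
D(4):
  [0, 20, 13, 13, 7, 8, 10]
  [∞, 0, ∞, ∞, 14, 3, ∞]
  [1, 7, 0, 0, -2, -5, -3]
  [∞, 7, ∞, 0, 21, -5, -3]
  [∞, -3, ∞, ∞, 0, 0, 7]
  [12, 5, 11, 11, 5, 0, 8]
  [6, 19, 12, 12, 10, 7, 0]
D(5):
  [0, 4, 13, 13, 7, 7, 10]
  [∞, 0, ∞, ∞, 14, 3, 21]
  [1, -5, 0, 0, -2, -5, -3]
  [∞, 7, ∞, 0, 21, -5, -3]
  [∞, -3, ∞, ∞, 0, 0, 7]
  [12, 2, 11, 11, 5, 0, 8]
  [6, 7, 12, 12, 10, 7, 0]
D(6):
  [0, 4, 13, 13, 7, 7, 10]
  [15, 0, 14, 14, 8, 3, 11]
  [1, -5, 0, 0, -2, -5, -3]
  [7, -3, 6, 0, 0, -5, -3]
  [12, -3, 11, 11, 0, 0, 7]
  [12, 2, 11, 11, 5, 0, 8]
  [6, 7, 12, 12, 10, 7, 0]
D(7):
  [0, 4, 13, 13, 7, 7, 10]
  [15, 0, 14, 14, 8, 3, 11]
  [1, -5, 0, 0, -2, -5, -3]
  [3, -3, 6, 0, 0, -5, -3]
  [12, -3, 11, 11, 0, 0, 7]
  [12, 2, 11, 11, 5, 0, 8]
  [6, 7, 12, 12, 10, 7, 0]
Answer: C* = [[0, 4, 13, 13, 7, 7, 10], [15, 0, 14, 14, 8, 3, 11], [1, -5, 0, 0, -2, -5, -3], [3, -3, 6, 0, 0, -5, -3], [12, -3, 11, 11, 0, 0, 7], [12, 2, 11, 11, 5, 0, 8], [6, 7, 12, 12, 10, 7, 0]]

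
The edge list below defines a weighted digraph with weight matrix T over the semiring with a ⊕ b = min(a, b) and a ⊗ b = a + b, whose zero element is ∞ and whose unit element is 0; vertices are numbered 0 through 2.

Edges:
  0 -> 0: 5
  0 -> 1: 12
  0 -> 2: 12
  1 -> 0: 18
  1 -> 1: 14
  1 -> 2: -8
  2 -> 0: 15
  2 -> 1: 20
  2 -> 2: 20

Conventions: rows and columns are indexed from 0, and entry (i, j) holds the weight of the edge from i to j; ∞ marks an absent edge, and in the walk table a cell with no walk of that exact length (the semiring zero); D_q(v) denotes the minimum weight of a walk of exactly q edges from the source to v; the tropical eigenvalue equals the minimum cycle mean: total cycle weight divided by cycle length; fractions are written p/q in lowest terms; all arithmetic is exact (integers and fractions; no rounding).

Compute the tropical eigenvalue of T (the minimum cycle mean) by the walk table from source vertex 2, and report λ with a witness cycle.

q=0: [∞, ∞, 0]
q=1: [15, 20, 20]
q=2: [20, 27, 12]
q=3: [25, 32, 19]
Optimal cycle mean attained by: cycle 0->0, total 5, length 1.
Answer: λ = 5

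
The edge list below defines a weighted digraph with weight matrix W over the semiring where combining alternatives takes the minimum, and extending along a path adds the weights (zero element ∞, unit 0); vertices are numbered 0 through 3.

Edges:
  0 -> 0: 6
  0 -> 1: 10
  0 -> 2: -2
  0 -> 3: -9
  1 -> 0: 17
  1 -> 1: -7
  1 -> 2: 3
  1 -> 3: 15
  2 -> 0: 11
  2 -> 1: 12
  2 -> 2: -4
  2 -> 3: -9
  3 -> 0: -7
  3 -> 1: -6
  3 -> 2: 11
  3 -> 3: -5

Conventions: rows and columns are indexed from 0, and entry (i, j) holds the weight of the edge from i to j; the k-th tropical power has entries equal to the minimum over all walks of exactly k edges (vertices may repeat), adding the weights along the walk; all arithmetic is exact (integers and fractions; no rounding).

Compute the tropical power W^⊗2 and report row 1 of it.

W^⊗2:
  [-16, -15, -6, -14]
  [8, -14, -4, -6]
  [-16, -15, -8, -14]
  [-12, -13, -9, -16]
Answer: row 1 of W^⊗2 = [8, -14, -4, -6]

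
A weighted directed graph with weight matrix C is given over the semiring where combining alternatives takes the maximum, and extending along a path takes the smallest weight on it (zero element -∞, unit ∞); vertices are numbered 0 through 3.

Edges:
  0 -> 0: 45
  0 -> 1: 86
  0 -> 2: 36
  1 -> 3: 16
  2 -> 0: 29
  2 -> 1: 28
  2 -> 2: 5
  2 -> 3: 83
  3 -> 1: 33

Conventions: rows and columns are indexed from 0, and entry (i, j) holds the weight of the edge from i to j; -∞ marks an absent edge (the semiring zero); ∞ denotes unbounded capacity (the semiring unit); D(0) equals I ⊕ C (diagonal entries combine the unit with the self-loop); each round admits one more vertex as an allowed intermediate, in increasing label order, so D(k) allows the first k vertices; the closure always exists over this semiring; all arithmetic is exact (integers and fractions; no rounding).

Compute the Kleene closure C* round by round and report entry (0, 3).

D(0):
  [∞, 86, 36, -∞]
  [-∞, ∞, -∞, 16]
  [29, 28, ∞, 83]
  [-∞, 33, -∞, ∞]
D(1):
  [∞, 86, 36, -∞]
  [-∞, ∞, -∞, 16]
  [29, 29, ∞, 83]
  [-∞, 33, -∞, ∞]
D(2):
  [∞, 86, 36, 16]
  [-∞, ∞, -∞, 16]
  [29, 29, ∞, 83]
  [-∞, 33, -∞, ∞]
D(3):
  [∞, 86, 36, 36]
  [-∞, ∞, -∞, 16]
  [29, 29, ∞, 83]
  [-∞, 33, -∞, ∞]
D(4):
  [∞, 86, 36, 36]
  [-∞, ∞, -∞, 16]
  [29, 33, ∞, 83]
  [-∞, 33, -∞, ∞]
Answer: C*[0][3] = 36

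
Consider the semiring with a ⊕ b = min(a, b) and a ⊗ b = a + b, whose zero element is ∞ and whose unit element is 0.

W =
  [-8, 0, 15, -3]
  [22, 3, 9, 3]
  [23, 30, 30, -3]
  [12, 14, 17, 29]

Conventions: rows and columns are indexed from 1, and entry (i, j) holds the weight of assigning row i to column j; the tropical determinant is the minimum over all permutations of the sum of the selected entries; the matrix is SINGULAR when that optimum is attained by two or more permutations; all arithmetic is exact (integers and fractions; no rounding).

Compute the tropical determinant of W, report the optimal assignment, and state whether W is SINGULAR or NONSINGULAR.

σ = (1, 2, 3, 4): (-8) + 3 + 30 + 29 = 54
σ = (1, 2, 4, 3): (-8) + 3 + (-3) + 17 = 9
σ = (1, 3, 2, 4): (-8) + 9 + 30 + 29 = 60
σ = (1, 3, 4, 2): (-8) + 9 + (-3) + 14 = 12
σ = (1, 4, 2, 3): (-8) + 3 + 30 + 17 = 42
σ = (1, 4, 3, 2): (-8) + 3 + 30 + 14 = 39
σ = (2, 1, 3, 4): 0 + 22 + 30 + 29 = 81
σ = (2, 1, 4, 3): 0 + 22 + (-3) + 17 = 36
σ = (2, 3, 1, 4): 0 + 9 + 23 + 29 = 61
σ = (2, 3, 4, 1): 0 + 9 + (-3) + 12 = 18
σ = (2, 4, 1, 3): 0 + 3 + 23 + 17 = 43
σ = (2, 4, 3, 1): 0 + 3 + 30 + 12 = 45
σ = (3, 1, 2, 4): 15 + 22 + 30 + 29 = 96
σ = (3, 1, 4, 2): 15 + 22 + (-3) + 14 = 48
σ = (3, 2, 1, 4): 15 + 3 + 23 + 29 = 70
σ = (3, 2, 4, 1): 15 + 3 + (-3) + 12 = 27
σ = (3, 4, 1, 2): 15 + 3 + 23 + 14 = 55
σ = (3, 4, 2, 1): 15 + 3 + 30 + 12 = 60
σ = (4, 1, 2, 3): (-3) + 22 + 30 + 17 = 66
σ = (4, 1, 3, 2): (-3) + 22 + 30 + 14 = 63
σ = (4, 2, 1, 3): (-3) + 3 + 23 + 17 = 40
σ = (4, 2, 3, 1): (-3) + 3 + 30 + 12 = 42
σ = (4, 3, 1, 2): (-3) + 9 + 23 + 14 = 43
σ = (4, 3, 2, 1): (-3) + 9 + 30 + 12 = 48
Optimal value attained by: σ = (1, 2, 4, 3).
Answer: det⊕(W) = 9; verdict: NONSINGULAR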